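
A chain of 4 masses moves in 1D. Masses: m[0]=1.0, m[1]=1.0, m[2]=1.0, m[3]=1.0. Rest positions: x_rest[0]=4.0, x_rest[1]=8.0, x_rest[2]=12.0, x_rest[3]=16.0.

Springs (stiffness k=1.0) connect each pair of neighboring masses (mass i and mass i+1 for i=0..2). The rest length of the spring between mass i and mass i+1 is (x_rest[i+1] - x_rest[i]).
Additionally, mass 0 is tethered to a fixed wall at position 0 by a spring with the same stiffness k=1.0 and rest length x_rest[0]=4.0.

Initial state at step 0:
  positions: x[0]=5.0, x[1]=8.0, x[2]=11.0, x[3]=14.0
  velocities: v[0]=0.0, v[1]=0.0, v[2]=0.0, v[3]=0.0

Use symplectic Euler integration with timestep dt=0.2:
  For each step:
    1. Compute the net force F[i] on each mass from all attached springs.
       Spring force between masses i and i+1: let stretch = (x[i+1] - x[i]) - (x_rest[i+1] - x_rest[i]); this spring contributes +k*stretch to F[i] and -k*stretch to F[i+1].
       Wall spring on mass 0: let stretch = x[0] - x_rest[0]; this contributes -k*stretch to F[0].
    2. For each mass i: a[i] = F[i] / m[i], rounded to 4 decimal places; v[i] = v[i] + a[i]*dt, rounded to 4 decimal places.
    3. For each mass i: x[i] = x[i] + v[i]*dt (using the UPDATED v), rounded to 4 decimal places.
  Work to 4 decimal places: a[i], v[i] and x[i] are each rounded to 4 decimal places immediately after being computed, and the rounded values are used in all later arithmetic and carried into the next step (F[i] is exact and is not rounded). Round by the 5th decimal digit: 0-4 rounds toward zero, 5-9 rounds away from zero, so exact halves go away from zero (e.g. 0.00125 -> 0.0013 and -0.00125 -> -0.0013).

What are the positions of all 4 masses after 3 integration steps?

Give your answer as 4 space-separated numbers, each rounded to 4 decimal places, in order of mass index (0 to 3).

Step 0: x=[5.0000 8.0000 11.0000 14.0000] v=[0.0000 0.0000 0.0000 0.0000]
Step 1: x=[4.9200 8.0000 11.0000 14.0400] v=[-0.4000 0.0000 0.0000 0.2000]
Step 2: x=[4.7664 7.9968 11.0016 14.1184] v=[-0.7680 -0.0160 0.0080 0.3920]
Step 3: x=[4.5514 7.9846 11.0077 14.2321] v=[-1.0752 -0.0611 0.0304 0.5686]

Answer: 4.5514 7.9846 11.0077 14.2321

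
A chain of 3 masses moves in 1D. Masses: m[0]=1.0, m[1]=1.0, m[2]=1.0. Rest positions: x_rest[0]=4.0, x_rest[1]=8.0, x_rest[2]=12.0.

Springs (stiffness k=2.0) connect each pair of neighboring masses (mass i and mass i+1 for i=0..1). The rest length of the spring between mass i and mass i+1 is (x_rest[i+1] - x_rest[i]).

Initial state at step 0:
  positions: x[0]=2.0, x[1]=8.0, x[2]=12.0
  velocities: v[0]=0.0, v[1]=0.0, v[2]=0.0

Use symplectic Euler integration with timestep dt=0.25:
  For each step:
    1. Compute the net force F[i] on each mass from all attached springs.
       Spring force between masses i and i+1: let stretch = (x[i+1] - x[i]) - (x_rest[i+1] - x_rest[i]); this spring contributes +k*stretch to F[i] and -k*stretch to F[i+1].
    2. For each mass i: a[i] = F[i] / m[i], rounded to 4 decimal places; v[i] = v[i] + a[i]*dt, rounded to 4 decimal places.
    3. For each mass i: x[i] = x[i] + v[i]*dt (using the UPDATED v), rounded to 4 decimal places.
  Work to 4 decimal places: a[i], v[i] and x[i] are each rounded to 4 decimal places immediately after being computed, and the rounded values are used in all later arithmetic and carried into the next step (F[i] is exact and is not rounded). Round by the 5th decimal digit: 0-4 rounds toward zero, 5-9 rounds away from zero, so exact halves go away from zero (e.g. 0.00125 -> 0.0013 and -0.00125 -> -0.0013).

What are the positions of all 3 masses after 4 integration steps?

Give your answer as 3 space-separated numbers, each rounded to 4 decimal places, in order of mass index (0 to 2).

Answer: 3.6925 6.6733 11.6343

Derivation:
Step 0: x=[2.0000 8.0000 12.0000] v=[0.0000 0.0000 0.0000]
Step 1: x=[2.2500 7.7500 12.0000] v=[1.0000 -1.0000 0.0000]
Step 2: x=[2.6875 7.3438 11.9688] v=[1.7500 -1.6250 -0.1250]
Step 3: x=[3.2071 6.9336 11.8594] v=[2.0782 -1.6407 -0.4375]
Step 4: x=[3.6925 6.6733 11.6343] v=[1.9415 -1.0411 -0.9004]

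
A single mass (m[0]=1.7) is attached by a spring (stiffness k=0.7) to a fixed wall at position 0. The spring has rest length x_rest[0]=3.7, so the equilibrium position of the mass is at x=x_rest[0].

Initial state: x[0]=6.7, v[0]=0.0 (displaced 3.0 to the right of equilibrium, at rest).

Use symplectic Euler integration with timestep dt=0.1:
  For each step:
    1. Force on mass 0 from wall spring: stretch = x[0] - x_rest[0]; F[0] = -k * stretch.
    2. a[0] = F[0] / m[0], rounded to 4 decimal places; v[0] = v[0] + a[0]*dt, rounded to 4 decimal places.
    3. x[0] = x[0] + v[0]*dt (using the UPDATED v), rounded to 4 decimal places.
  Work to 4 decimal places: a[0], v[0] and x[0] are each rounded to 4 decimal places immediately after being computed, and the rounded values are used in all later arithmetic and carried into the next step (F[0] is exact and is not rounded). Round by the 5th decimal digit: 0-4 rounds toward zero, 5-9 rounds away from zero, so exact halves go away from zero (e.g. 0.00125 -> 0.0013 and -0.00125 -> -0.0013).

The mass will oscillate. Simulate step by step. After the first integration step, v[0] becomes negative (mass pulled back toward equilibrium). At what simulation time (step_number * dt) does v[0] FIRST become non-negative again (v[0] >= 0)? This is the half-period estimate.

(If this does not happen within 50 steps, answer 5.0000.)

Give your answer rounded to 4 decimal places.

Step 0: x=[6.7000] v=[0.0000]
Step 1: x=[6.6877] v=[-0.1235]
Step 2: x=[6.6631] v=[-0.2465]
Step 3: x=[6.6263] v=[-0.3685]
Step 4: x=[6.5774] v=[-0.4890]
Step 5: x=[6.5167] v=[-0.6075]
Step 6: x=[6.4444] v=[-0.7235]
Step 7: x=[6.3608] v=[-0.8365]
Step 8: x=[6.2662] v=[-0.9461]
Step 9: x=[6.1610] v=[-1.0518]
Step 10: x=[6.0457] v=[-1.1531]
Step 11: x=[5.9207] v=[-1.2497]
Step 12: x=[5.7866] v=[-1.3411]
Step 13: x=[5.6439] v=[-1.4270]
Step 14: x=[5.4932] v=[-1.5070]
Step 15: x=[5.3351] v=[-1.5808]
Step 16: x=[5.1703] v=[-1.6481]
Step 17: x=[4.9994] v=[-1.7086]
Step 18: x=[4.8232] v=[-1.7621]
Step 19: x=[4.6424] v=[-1.8084]
Step 20: x=[4.4577] v=[-1.8472]
Step 21: x=[4.2699] v=[-1.8784]
Step 22: x=[4.0797] v=[-1.9019]
Step 23: x=[3.8880] v=[-1.9175]
Step 24: x=[3.6955] v=[-1.9252]
Step 25: x=[3.5030] v=[-1.9250]
Step 26: x=[3.3113] v=[-1.9169]
Step 27: x=[3.1212] v=[-1.9009]
Step 28: x=[2.9335] v=[-1.8771]
Step 29: x=[2.7490] v=[-1.8455]
Step 30: x=[2.5684] v=[-1.8063]
Step 31: x=[2.3924] v=[-1.7597]
Step 32: x=[2.2218] v=[-1.7059]
Step 33: x=[2.0573] v=[-1.6450]
Step 34: x=[1.8996] v=[-1.5774]
Step 35: x=[1.7493] v=[-1.5033]
Step 36: x=[1.6070] v=[-1.4230]
Step 37: x=[1.4733] v=[-1.3368]
Step 38: x=[1.3488] v=[-1.2451]
Step 39: x=[1.2340] v=[-1.1483]
Step 40: x=[1.1293] v=[-1.0468]
Step 41: x=[1.0352] v=[-0.9410]
Step 42: x=[0.9521] v=[-0.8313]
Step 43: x=[0.8803] v=[-0.7182]
Step 44: x=[0.8201] v=[-0.6021]
Step 45: x=[0.7718] v=[-0.4835]
Step 46: x=[0.7355] v=[-0.3629]
Step 47: x=[0.7114] v=[-0.2408]
Step 48: x=[0.6996] v=[-0.1177]
Step 49: x=[0.7002] v=[0.0059]
First v>=0 after going negative at step 49, time=4.9000

Answer: 4.9000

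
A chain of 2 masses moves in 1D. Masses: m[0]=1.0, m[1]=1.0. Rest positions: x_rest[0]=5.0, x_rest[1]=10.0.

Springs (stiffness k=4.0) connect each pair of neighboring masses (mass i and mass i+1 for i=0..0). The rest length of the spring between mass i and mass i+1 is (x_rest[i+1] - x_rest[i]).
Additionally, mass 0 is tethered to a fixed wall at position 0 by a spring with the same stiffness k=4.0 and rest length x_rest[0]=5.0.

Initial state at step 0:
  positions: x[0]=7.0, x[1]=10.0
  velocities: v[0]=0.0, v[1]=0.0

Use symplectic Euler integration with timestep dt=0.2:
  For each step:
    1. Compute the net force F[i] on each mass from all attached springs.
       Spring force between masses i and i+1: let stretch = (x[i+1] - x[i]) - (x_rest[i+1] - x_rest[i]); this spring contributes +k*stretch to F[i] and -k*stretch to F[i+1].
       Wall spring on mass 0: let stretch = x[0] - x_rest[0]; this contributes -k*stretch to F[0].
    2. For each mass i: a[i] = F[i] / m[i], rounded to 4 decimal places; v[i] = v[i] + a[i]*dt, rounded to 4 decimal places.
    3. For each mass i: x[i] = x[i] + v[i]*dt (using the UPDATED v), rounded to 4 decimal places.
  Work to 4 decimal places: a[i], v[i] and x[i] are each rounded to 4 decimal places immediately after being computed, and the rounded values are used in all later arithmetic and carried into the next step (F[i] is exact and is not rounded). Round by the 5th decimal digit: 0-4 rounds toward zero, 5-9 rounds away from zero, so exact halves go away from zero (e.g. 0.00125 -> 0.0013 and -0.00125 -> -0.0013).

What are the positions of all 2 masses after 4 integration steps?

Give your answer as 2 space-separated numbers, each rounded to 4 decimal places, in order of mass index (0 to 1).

Answer: 3.7391 11.3272

Derivation:
Step 0: x=[7.0000 10.0000] v=[0.0000 0.0000]
Step 1: x=[6.3600 10.3200] v=[-3.2000 1.6000]
Step 2: x=[5.3360 10.8064] v=[-5.1200 2.4320]
Step 3: x=[4.3335 11.2175] v=[-5.0125 2.0557]
Step 4: x=[3.7391 11.3272] v=[-2.9721 0.5485]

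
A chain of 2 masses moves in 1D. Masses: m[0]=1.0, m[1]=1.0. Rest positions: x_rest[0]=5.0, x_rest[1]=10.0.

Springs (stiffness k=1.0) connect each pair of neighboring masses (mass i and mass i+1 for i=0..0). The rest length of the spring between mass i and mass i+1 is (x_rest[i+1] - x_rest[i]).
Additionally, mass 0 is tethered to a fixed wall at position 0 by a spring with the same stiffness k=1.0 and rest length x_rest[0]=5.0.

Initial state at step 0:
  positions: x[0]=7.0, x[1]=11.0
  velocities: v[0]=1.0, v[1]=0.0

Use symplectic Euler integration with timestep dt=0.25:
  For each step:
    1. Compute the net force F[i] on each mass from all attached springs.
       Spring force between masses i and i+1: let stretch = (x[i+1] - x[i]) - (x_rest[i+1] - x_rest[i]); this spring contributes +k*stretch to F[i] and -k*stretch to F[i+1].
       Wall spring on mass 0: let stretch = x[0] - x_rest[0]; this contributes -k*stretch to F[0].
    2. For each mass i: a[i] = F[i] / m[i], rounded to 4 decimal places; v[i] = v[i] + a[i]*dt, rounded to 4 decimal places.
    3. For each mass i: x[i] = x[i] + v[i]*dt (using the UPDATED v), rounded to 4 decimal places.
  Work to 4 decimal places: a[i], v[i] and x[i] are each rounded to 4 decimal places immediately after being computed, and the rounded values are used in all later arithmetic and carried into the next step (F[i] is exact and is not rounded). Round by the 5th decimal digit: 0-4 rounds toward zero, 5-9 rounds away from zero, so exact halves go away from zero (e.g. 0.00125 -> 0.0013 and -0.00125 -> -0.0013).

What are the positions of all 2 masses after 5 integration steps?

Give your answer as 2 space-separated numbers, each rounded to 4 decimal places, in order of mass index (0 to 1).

Step 0: x=[7.0000 11.0000] v=[1.0000 0.0000]
Step 1: x=[7.0625 11.0625] v=[0.2500 0.2500]
Step 2: x=[6.9336 11.1875] v=[-0.5156 0.5000]
Step 3: x=[6.6372 11.3591] v=[-1.1855 0.6865]
Step 4: x=[6.2211 11.5481] v=[-1.6643 0.7560]
Step 5: x=[5.7492 11.7167] v=[-1.8878 0.6743]

Answer: 5.7492 11.7167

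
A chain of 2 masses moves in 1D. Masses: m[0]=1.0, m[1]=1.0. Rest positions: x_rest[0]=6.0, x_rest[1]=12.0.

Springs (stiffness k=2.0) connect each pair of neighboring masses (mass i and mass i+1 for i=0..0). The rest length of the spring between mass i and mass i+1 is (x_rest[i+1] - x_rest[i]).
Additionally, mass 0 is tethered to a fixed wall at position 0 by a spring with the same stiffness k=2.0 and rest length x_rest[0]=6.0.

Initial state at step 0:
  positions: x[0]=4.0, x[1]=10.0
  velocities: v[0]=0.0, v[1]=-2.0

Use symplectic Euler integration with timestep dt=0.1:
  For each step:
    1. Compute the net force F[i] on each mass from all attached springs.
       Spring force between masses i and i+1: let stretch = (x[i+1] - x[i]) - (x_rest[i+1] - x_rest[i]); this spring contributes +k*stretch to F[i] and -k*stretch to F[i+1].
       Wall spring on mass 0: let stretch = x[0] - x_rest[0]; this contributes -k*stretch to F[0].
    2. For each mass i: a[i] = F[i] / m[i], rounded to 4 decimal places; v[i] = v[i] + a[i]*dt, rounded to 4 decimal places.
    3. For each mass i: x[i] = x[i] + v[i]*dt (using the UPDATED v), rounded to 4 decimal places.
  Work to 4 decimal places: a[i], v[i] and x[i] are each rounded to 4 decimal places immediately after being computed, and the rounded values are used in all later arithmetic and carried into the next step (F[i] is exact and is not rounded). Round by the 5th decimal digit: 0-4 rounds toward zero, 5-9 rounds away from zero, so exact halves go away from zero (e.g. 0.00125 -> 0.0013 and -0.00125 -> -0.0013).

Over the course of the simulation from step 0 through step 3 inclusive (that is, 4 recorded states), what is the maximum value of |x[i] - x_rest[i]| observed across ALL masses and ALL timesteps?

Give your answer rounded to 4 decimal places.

Answer: 2.5802

Derivation:
Step 0: x=[4.0000 10.0000] v=[0.0000 -2.0000]
Step 1: x=[4.0400 9.8000] v=[0.4000 -2.0000]
Step 2: x=[4.1144 9.6048] v=[0.7440 -1.9520]
Step 3: x=[4.2163 9.4198] v=[1.0192 -1.8501]
Max displacement = 2.5802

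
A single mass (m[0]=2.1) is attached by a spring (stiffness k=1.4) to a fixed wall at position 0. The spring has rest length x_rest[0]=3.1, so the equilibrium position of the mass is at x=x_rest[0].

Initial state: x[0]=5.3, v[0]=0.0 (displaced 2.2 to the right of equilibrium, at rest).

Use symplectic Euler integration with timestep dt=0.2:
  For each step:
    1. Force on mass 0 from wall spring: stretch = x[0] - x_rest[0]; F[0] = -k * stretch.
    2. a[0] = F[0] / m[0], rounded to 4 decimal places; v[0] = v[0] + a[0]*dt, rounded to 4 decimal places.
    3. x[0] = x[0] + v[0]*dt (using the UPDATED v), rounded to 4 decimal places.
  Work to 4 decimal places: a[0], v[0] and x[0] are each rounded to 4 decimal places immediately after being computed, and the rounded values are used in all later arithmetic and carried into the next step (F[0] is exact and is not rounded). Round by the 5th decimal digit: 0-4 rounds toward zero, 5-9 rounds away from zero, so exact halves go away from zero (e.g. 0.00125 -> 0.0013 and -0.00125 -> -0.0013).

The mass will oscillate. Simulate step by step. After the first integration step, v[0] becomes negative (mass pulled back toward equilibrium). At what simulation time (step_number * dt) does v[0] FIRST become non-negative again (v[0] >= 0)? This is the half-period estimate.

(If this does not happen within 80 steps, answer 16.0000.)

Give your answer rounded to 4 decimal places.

Answer: 4.0000

Derivation:
Step 0: x=[5.3000] v=[0.0000]
Step 1: x=[5.2413] v=[-0.2933]
Step 2: x=[5.1255] v=[-0.5788]
Step 3: x=[4.9557] v=[-0.8489]
Step 4: x=[4.7364] v=[-1.0963]
Step 5: x=[4.4735] v=[-1.3145]
Step 6: x=[4.1740] v=[-1.4976]
Step 7: x=[3.8458] v=[-1.6408]
Step 8: x=[3.4978] v=[-1.7402]
Step 9: x=[3.1392] v=[-1.7932]
Step 10: x=[2.7795] v=[-1.7984]
Step 11: x=[2.4284] v=[-1.7557]
Step 12: x=[2.0952] v=[-1.6662]
Step 13: x=[1.7888] v=[-1.5322]
Step 14: x=[1.5173] v=[-1.3574]
Step 15: x=[1.2880] v=[-1.1464]
Step 16: x=[1.1070] v=[-0.9048]
Step 17: x=[0.9792] v=[-0.6391]
Step 18: x=[0.9079] v=[-0.3563]
Step 19: x=[0.8951] v=[-0.0640]
Step 20: x=[0.9411] v=[0.2300]
First v>=0 after going negative at step 20, time=4.0000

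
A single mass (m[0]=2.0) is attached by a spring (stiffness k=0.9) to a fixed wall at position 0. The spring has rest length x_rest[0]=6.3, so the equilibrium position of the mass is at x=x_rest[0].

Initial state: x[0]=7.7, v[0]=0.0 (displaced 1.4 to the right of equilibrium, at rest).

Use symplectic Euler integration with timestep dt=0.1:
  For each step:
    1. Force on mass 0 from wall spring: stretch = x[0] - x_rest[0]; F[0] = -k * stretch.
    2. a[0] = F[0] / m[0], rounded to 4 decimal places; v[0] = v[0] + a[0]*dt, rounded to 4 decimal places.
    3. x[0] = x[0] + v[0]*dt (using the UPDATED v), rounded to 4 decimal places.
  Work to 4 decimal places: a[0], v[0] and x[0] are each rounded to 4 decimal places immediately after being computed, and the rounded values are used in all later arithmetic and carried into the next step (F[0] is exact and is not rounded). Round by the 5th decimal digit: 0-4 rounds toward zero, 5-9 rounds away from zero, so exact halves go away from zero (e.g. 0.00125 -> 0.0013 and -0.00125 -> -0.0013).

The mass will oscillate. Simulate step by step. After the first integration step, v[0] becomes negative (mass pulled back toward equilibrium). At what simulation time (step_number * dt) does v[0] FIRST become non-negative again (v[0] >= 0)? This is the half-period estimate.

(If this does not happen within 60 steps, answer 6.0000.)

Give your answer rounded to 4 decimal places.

Answer: 4.7000

Derivation:
Step 0: x=[7.7000] v=[0.0000]
Step 1: x=[7.6937] v=[-0.0630]
Step 2: x=[7.6811] v=[-0.1257]
Step 3: x=[7.6623] v=[-0.1879]
Step 4: x=[7.6374] v=[-0.2492]
Step 5: x=[7.6065] v=[-0.3094]
Step 6: x=[7.5697] v=[-0.3682]
Step 7: x=[7.5272] v=[-0.4253]
Step 8: x=[7.4792] v=[-0.4805]
Step 9: x=[7.4258] v=[-0.5336]
Step 10: x=[7.3674] v=[-0.5843]
Step 11: x=[7.3042] v=[-0.6323]
Step 12: x=[7.2365] v=[-0.6775]
Step 13: x=[7.1645] v=[-0.7196]
Step 14: x=[7.0887] v=[-0.7585]
Step 15: x=[7.0093] v=[-0.7940]
Step 16: x=[6.9267] v=[-0.8259]
Step 17: x=[6.8413] v=[-0.8541]
Step 18: x=[6.7535] v=[-0.8785]
Step 19: x=[6.6636] v=[-0.8989]
Step 20: x=[6.5721] v=[-0.9153]
Step 21: x=[6.4794] v=[-0.9275]
Step 22: x=[6.3858] v=[-0.9356]
Step 23: x=[6.2919] v=[-0.9395]
Step 24: x=[6.1980] v=[-0.9391]
Step 25: x=[6.1046] v=[-0.9345]
Step 26: x=[6.0120] v=[-0.9257]
Step 27: x=[5.9207] v=[-0.9127]
Step 28: x=[5.8311] v=[-0.8956]
Step 29: x=[5.7437] v=[-0.8745]
Step 30: x=[5.6588] v=[-0.8495]
Step 31: x=[5.5767] v=[-0.8207]
Step 32: x=[5.4979] v=[-0.7882]
Step 33: x=[5.4227] v=[-0.7521]
Step 34: x=[5.3514] v=[-0.7126]
Step 35: x=[5.2844] v=[-0.6699]
Step 36: x=[5.2220] v=[-0.6242]
Step 37: x=[5.1644] v=[-0.5757]
Step 38: x=[5.1119] v=[-0.5246]
Step 39: x=[5.0648] v=[-0.4711]
Step 40: x=[5.0233] v=[-0.4155]
Step 41: x=[4.9875] v=[-0.3581]
Step 42: x=[4.9576] v=[-0.2990]
Step 43: x=[4.9337] v=[-0.2386]
Step 44: x=[4.9160] v=[-0.1771]
Step 45: x=[4.9045] v=[-0.1148]
Step 46: x=[4.8993] v=[-0.0520]
Step 47: x=[4.9004] v=[0.0110]
First v>=0 after going negative at step 47, time=4.7000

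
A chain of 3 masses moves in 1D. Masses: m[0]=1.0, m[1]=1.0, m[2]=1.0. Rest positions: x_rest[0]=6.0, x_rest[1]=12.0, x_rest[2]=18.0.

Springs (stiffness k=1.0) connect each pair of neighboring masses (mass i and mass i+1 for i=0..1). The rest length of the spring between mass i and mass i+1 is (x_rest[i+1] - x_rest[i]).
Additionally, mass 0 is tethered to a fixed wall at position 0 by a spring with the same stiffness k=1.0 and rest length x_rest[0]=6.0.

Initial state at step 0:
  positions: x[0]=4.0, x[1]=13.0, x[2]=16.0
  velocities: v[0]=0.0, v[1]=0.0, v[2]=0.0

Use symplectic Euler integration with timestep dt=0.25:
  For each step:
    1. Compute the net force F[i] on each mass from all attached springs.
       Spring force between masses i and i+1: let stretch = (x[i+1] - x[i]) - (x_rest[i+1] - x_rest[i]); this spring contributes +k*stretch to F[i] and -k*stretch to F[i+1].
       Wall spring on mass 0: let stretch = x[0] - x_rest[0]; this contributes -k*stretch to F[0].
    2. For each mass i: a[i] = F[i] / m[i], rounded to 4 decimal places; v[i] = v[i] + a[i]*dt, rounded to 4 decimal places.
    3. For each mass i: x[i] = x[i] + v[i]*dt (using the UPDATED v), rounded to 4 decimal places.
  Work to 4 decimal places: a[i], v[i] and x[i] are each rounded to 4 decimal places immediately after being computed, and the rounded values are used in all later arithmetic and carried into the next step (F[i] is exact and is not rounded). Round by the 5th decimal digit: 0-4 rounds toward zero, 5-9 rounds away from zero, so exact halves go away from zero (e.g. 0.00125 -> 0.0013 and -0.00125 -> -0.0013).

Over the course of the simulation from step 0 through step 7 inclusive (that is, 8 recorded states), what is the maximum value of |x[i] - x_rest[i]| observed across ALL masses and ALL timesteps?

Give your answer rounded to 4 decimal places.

Step 0: x=[4.0000 13.0000 16.0000] v=[0.0000 0.0000 0.0000]
Step 1: x=[4.3125 12.6250 16.1875] v=[1.2500 -1.5000 0.7500]
Step 2: x=[4.8750 11.9531 16.5274] v=[2.2500 -2.6875 1.3594]
Step 3: x=[5.5752 11.1247 16.9564] v=[2.8008 -3.3135 1.7158]
Step 4: x=[6.2738 10.3140 17.3959] v=[2.7944 -3.2430 1.7579]
Step 5: x=[6.8328 9.6934 17.7678] v=[2.2360 -2.4826 1.4874]
Step 6: x=[7.1436 9.3986 18.0100] v=[1.2430 -1.1792 0.9688]
Step 7: x=[7.1488 9.5011 18.0890] v=[0.0209 0.4099 0.3160]
Max displacement = 2.6014

Answer: 2.6014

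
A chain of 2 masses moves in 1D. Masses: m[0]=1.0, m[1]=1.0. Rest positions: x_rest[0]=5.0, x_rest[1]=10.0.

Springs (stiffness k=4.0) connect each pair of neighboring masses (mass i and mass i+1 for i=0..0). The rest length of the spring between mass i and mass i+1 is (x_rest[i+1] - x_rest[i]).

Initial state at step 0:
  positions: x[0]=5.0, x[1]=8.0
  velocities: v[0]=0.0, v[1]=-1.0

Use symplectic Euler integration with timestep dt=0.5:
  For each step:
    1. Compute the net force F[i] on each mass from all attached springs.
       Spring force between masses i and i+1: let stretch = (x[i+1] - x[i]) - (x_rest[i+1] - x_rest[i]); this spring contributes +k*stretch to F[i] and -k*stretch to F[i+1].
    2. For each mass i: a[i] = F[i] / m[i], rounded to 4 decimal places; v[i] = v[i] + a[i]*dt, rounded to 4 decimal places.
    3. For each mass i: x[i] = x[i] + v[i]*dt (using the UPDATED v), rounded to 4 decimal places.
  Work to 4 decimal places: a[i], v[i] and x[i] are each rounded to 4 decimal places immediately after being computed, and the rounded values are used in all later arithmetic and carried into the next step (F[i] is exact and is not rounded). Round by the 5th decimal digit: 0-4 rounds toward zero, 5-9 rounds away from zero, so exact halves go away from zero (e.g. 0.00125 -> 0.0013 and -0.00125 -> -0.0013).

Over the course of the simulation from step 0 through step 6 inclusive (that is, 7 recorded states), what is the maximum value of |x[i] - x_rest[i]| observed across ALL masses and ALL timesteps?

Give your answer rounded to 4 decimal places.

Step 0: x=[5.0000 8.0000] v=[0.0000 -1.0000]
Step 1: x=[3.0000 9.5000] v=[-4.0000 3.0000]
Step 2: x=[2.5000 9.5000] v=[-1.0000 0.0000]
Step 3: x=[4.0000 7.5000] v=[3.0000 -4.0000]
Step 4: x=[4.0000 7.0000] v=[0.0000 -1.0000]
Step 5: x=[2.0000 8.5000] v=[-4.0000 3.0000]
Step 6: x=[1.5000 8.5000] v=[-1.0000 0.0000]
Max displacement = 3.5000

Answer: 3.5000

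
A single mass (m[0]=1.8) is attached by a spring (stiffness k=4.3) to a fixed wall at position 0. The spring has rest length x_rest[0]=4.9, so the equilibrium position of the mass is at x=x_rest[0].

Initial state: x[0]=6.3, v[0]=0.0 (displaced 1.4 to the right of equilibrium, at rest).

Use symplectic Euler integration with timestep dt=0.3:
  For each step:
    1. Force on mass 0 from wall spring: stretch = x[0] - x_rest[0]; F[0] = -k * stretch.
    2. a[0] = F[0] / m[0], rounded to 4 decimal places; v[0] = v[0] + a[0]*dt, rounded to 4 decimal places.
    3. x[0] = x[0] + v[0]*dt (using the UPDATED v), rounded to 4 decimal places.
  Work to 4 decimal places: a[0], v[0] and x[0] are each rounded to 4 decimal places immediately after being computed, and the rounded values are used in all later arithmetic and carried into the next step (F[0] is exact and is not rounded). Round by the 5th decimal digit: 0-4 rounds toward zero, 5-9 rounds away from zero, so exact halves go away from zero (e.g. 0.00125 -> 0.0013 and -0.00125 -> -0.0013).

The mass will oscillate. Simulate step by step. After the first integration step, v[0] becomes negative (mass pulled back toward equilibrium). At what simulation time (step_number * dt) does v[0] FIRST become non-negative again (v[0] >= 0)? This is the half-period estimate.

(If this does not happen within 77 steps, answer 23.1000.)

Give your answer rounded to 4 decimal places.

Step 0: x=[6.3000] v=[0.0000]
Step 1: x=[5.9990] v=[-1.0033]
Step 2: x=[5.4617] v=[-1.7909]
Step 3: x=[4.8037] v=[-2.1934]
Step 4: x=[4.1664] v=[-2.1244]
Step 5: x=[3.6868] v=[-1.5987]
Step 6: x=[3.4680] v=[-0.7292]
Step 7: x=[3.5571] v=[0.2971]
First v>=0 after going negative at step 7, time=2.1000

Answer: 2.1000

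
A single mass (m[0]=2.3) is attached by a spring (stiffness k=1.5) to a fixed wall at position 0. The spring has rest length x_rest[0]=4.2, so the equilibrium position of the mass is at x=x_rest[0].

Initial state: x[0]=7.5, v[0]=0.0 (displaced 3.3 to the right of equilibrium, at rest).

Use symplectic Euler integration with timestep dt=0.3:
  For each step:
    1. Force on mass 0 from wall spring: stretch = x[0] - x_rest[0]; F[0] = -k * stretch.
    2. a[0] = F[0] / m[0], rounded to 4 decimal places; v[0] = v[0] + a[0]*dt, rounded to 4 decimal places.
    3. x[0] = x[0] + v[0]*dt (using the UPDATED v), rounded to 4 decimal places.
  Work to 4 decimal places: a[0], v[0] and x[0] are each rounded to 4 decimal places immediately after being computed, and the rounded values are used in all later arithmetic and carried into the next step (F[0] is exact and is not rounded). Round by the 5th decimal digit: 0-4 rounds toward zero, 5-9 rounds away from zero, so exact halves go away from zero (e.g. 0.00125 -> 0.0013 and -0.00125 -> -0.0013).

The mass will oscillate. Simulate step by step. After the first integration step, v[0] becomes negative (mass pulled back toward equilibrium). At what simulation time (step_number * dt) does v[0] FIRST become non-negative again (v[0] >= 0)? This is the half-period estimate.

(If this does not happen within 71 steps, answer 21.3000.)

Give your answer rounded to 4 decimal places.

Answer: 3.9000

Derivation:
Step 0: x=[7.5000] v=[0.0000]
Step 1: x=[7.3063] v=[-0.6457]
Step 2: x=[6.9303] v=[-1.2534]
Step 3: x=[6.3940] v=[-1.7876]
Step 4: x=[5.7289] v=[-2.2169]
Step 5: x=[4.9741] v=[-2.5160]
Step 6: x=[4.1739] v=[-2.6674]
Step 7: x=[3.3752] v=[-2.6623]
Step 8: x=[2.6249] v=[-2.5009]
Step 9: x=[1.9671] v=[-2.1927]
Step 10: x=[1.4404] v=[-1.7558]
Step 11: x=[1.0756] v=[-1.2159]
Step 12: x=[0.8942] v=[-0.6046]
Step 13: x=[0.9069] v=[0.0422]
First v>=0 after going negative at step 13, time=3.9000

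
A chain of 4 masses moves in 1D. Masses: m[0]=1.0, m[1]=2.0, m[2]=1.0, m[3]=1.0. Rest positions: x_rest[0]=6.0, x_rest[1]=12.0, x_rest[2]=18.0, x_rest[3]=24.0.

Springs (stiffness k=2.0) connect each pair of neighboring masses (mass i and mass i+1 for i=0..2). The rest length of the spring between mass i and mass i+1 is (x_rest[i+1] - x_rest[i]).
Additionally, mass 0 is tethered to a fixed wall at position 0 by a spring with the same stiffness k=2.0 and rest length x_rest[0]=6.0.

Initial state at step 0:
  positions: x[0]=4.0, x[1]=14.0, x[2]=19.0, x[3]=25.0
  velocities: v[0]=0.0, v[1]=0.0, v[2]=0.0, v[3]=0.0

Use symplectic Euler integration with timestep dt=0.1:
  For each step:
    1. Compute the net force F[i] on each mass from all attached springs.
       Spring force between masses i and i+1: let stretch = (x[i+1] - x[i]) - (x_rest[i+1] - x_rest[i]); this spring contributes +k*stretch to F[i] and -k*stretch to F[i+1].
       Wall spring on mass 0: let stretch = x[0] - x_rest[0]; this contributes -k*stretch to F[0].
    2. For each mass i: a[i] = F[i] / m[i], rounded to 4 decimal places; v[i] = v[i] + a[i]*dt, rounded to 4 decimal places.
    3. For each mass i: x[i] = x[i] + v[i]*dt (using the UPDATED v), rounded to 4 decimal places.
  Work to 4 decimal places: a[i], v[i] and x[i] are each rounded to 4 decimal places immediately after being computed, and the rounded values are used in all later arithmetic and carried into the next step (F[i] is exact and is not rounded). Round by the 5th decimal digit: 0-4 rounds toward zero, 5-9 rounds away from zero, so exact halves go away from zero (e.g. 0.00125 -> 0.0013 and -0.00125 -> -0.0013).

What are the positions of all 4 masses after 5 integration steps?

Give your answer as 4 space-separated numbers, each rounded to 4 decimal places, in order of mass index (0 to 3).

Answer: 5.6048 13.3307 19.2405 25.0128

Derivation:
Step 0: x=[4.0000 14.0000 19.0000 25.0000] v=[0.0000 0.0000 0.0000 0.0000]
Step 1: x=[4.1200 13.9500 19.0200 25.0000] v=[1.2000 -0.5000 0.2000 0.0000]
Step 2: x=[4.3542 13.8524 19.0582 25.0004] v=[2.3420 -0.9760 0.3820 0.0040]
Step 3: x=[4.6913 13.7119 19.1111 25.0020] v=[3.3708 -1.4052 0.5293 0.0156]
Step 4: x=[5.1150 13.5352 19.1739 25.0057] v=[4.2367 -1.7673 0.6276 0.0374]
Step 5: x=[5.6048 13.3307 19.2405 25.0128] v=[4.8977 -2.0455 0.6662 0.0710]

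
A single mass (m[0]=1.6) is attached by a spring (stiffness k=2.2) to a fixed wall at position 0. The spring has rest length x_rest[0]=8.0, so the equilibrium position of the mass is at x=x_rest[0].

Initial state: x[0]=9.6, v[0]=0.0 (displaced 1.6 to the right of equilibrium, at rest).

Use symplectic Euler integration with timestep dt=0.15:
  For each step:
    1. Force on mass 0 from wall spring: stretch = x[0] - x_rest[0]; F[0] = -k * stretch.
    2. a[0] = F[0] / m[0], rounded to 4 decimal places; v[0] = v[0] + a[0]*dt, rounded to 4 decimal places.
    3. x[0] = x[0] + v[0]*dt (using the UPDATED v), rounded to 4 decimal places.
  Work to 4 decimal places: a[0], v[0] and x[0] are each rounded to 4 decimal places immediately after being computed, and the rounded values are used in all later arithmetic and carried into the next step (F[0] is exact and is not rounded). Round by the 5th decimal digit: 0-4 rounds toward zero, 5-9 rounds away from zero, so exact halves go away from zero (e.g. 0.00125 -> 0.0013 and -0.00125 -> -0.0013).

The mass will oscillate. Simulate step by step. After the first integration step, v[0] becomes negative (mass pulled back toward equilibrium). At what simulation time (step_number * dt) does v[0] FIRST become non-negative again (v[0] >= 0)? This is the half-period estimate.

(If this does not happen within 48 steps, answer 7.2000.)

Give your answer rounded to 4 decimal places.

Step 0: x=[9.6000] v=[0.0000]
Step 1: x=[9.5505] v=[-0.3300]
Step 2: x=[9.4530] v=[-0.6498]
Step 3: x=[9.3106] v=[-0.9495]
Step 4: x=[9.1276] v=[-1.2198]
Step 5: x=[8.9097] v=[-1.4524]
Step 6: x=[8.6637] v=[-1.6400]
Step 7: x=[8.3972] v=[-1.7769]
Step 8: x=[8.1184] v=[-1.8588]
Step 9: x=[7.8359] v=[-1.8832]
Step 10: x=[7.5585] v=[-1.8494]
Step 11: x=[7.2948] v=[-1.7583]
Step 12: x=[7.0529] v=[-1.6128]
Step 13: x=[6.8403] v=[-1.4175]
Step 14: x=[6.6636] v=[-1.1783]
Step 15: x=[6.5282] v=[-0.9027]
Step 16: x=[6.4383] v=[-0.5991]
Step 17: x=[6.3968] v=[-0.2770]
Step 18: x=[6.4049] v=[0.0537]
First v>=0 after going negative at step 18, time=2.7000

Answer: 2.7000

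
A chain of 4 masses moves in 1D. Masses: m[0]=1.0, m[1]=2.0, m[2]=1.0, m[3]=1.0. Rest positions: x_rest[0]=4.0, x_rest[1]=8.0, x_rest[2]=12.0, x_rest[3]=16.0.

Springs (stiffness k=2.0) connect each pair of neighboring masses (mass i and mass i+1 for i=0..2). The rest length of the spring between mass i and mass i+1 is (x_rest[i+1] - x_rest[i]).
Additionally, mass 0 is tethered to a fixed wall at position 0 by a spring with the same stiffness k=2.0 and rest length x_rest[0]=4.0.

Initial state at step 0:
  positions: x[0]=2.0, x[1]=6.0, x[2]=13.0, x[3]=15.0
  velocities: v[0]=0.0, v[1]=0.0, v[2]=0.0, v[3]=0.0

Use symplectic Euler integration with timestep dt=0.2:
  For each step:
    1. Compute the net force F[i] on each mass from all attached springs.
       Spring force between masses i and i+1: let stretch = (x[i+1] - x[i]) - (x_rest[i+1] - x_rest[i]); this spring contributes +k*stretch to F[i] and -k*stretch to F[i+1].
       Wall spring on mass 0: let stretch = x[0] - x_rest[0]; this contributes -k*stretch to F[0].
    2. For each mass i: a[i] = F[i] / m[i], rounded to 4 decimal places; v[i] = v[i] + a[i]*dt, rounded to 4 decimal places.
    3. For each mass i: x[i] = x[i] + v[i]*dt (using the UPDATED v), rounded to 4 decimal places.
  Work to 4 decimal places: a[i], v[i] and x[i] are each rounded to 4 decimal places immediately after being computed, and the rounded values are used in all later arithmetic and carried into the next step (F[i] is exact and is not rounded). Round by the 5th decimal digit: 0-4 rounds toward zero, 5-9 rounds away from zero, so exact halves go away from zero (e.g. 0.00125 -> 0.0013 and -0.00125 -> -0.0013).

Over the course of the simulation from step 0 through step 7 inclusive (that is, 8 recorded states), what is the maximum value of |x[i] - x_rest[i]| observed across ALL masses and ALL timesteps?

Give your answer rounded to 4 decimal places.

Answer: 2.7636

Derivation:
Step 0: x=[2.0000 6.0000 13.0000 15.0000] v=[0.0000 0.0000 0.0000 0.0000]
Step 1: x=[2.1600 6.1200 12.6000 15.1600] v=[0.8000 0.6000 -2.0000 0.8000]
Step 2: x=[2.4640 6.3408 11.8864 15.4352] v=[1.5200 1.1040 -3.5680 1.3760]
Step 3: x=[2.8810 6.6284 11.0131 15.7465] v=[2.0851 1.4378 -4.3667 1.5565]
Step 4: x=[3.3673 6.9415 10.1677 15.9991] v=[2.4317 1.5653 -4.2272 1.2631]
Step 5: x=[3.8702 7.2406 9.5307 16.1052] v=[2.5145 1.4957 -3.1851 0.5305]
Step 6: x=[4.3331 7.4965 9.2364 16.0053] v=[2.3146 1.2796 -1.4713 -0.4993]
Step 7: x=[4.7024 7.6955 9.3445 15.6839] v=[1.8467 0.9949 0.5403 -1.6069]
Max displacement = 2.7636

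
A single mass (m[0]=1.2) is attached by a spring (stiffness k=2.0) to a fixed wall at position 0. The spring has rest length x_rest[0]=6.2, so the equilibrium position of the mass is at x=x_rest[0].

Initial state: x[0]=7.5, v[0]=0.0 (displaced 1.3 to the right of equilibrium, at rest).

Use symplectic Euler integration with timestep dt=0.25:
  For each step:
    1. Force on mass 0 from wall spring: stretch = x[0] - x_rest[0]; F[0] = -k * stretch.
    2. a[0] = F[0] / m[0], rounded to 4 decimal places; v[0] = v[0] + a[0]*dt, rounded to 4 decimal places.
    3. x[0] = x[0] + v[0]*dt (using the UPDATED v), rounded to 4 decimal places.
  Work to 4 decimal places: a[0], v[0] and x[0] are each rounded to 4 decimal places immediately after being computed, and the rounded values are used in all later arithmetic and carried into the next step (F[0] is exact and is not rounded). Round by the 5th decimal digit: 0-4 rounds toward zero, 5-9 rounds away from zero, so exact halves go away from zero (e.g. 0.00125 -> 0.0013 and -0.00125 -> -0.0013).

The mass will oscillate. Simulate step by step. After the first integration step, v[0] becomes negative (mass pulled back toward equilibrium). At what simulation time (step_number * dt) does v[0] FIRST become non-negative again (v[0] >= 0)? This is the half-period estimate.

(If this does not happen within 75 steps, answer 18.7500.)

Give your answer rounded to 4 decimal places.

Step 0: x=[7.5000] v=[0.0000]
Step 1: x=[7.3646] v=[-0.5417]
Step 2: x=[7.1079] v=[-1.0270]
Step 3: x=[6.7566] v=[-1.4053]
Step 4: x=[6.3473] v=[-1.6372]
Step 5: x=[5.9227] v=[-1.6986]
Step 6: x=[5.5269] v=[-1.5831]
Step 7: x=[5.2012] v=[-1.3027]
Step 8: x=[4.9796] v=[-0.8865]
Step 9: x=[4.8851] v=[-0.3780]
Step 10: x=[4.9276] v=[0.1699]
First v>=0 after going negative at step 10, time=2.5000

Answer: 2.5000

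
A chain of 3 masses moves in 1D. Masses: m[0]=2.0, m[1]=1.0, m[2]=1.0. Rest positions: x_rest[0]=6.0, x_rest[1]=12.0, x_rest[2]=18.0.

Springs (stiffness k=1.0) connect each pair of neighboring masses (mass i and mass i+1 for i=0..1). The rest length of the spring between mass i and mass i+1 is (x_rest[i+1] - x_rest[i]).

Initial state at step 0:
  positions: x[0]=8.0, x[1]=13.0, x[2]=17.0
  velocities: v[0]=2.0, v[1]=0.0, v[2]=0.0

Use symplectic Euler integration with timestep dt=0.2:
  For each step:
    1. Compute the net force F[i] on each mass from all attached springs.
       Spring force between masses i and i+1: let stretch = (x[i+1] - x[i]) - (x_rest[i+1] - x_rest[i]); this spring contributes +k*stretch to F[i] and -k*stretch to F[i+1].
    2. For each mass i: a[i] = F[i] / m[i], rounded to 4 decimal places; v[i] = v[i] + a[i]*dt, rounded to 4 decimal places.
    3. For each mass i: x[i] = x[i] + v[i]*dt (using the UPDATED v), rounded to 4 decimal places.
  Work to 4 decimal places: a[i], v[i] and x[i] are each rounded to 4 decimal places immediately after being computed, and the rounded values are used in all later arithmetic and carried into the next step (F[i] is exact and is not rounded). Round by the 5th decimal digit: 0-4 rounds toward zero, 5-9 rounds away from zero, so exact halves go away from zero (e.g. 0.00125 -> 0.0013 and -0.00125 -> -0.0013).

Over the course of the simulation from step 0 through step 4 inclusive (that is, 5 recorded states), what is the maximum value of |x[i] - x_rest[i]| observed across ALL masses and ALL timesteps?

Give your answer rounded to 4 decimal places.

Step 0: x=[8.0000 13.0000 17.0000] v=[2.0000 0.0000 0.0000]
Step 1: x=[8.3800 12.9600 17.0800] v=[1.9000 -0.2000 0.4000]
Step 2: x=[8.7316 12.9016 17.2352] v=[1.7580 -0.2920 0.7760]
Step 3: x=[9.0466 12.8497 17.4571] v=[1.5750 -0.2593 1.1093]
Step 4: x=[9.3177 12.8300 17.7347] v=[1.3553 -0.0984 1.3878]
Max displacement = 3.3177

Answer: 3.3177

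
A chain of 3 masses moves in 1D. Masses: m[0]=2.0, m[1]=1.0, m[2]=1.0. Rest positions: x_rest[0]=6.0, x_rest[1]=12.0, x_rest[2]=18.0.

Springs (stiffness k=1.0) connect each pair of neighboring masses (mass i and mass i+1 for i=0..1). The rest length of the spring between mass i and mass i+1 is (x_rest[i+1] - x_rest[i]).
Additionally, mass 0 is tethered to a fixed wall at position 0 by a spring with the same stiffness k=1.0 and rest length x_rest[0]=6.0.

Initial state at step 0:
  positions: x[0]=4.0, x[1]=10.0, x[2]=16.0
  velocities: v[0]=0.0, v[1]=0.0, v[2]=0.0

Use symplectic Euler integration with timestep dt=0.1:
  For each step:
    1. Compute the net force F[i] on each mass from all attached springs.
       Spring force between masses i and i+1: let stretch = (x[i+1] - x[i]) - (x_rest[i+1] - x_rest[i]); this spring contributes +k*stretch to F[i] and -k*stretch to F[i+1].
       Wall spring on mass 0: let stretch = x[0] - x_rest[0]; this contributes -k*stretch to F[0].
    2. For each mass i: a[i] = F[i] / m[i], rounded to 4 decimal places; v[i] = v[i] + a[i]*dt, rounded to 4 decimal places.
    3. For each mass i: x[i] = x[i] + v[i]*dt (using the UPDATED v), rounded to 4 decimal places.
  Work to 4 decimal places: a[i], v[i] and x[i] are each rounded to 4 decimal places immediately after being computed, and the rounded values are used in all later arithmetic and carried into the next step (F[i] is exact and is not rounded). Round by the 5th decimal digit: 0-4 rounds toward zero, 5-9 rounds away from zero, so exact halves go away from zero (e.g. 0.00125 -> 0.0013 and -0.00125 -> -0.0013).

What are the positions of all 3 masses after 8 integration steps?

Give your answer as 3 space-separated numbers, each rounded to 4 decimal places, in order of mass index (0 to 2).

Answer: 4.3397 10.0198 16.0005

Derivation:
Step 0: x=[4.0000 10.0000 16.0000] v=[0.0000 0.0000 0.0000]
Step 1: x=[4.0100 10.0000 16.0000] v=[0.1000 0.0000 0.0000]
Step 2: x=[4.0299 10.0001 16.0000] v=[0.1990 0.0010 0.0000]
Step 3: x=[4.0595 10.0005 16.0000] v=[0.2960 0.0040 0.0000]
Step 4: x=[4.0985 10.0015 16.0000] v=[0.3901 0.0099 0.0001]
Step 5: x=[4.1465 10.0035 16.0000] v=[0.4803 0.0195 0.0003]
Step 6: x=[4.2031 10.0069 16.0001] v=[0.5658 0.0335 0.0007]
Step 7: x=[4.2677 10.0121 16.0002] v=[0.6458 0.0524 0.0014]
Step 8: x=[4.3397 10.0198 16.0005] v=[0.7196 0.0768 0.0026]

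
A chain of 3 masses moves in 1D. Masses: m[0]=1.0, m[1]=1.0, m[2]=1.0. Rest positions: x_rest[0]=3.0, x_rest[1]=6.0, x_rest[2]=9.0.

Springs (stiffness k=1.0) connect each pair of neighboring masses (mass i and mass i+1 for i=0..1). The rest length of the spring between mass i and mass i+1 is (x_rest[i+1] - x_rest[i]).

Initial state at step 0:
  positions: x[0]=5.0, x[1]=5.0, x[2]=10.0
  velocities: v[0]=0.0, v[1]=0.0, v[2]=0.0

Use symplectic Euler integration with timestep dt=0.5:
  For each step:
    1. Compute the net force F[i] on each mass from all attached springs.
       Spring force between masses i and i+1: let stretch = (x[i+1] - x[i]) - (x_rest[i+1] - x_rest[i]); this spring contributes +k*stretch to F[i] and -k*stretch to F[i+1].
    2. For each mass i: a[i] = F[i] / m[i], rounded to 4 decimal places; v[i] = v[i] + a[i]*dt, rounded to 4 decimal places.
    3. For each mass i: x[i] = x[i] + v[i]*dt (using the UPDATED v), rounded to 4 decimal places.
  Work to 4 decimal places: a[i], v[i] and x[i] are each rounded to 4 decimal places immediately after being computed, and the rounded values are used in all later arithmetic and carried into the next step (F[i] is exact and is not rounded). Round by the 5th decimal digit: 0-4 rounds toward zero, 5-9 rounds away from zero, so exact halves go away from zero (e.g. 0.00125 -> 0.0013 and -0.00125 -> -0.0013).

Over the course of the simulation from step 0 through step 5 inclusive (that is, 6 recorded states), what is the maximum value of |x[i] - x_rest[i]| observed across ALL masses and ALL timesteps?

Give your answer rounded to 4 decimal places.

Answer: 2.5157

Derivation:
Step 0: x=[5.0000 5.0000 10.0000] v=[0.0000 0.0000 0.0000]
Step 1: x=[4.2500 6.2500 9.5000] v=[-1.5000 2.5000 -1.0000]
Step 2: x=[3.2500 7.8125 8.9375] v=[-2.0000 3.1250 -1.1250]
Step 3: x=[2.6406 8.5157 8.8438] v=[-1.2188 1.4063 -0.1875]
Step 4: x=[2.7500 7.8321 9.4181] v=[0.2188 -1.3672 1.1485]
Step 5: x=[3.3800 6.2745 10.3459] v=[1.2599 -3.1153 1.8555]
Max displacement = 2.5157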